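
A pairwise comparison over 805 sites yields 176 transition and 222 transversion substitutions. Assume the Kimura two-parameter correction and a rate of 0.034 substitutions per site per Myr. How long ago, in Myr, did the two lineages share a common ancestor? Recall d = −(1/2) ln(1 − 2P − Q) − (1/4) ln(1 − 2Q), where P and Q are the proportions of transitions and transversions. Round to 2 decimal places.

12.13

P = 176/805 ≈ 0.218634 and Q = 222/805 ≈ 0.275776.
Under the Kimura two-parameter model, d = −½ ln(1 − 2P − Q) − ¼ ln(1 − 2Q).
1 − 2P − Q = 0.286956, giving −½ ln(0.286956) = 0.624213.
1 − 2Q = 0.448448, giving −¼ ln(0.448448) = 0.200491.
d = 0.624213 + 0.200491 = 0.824704.
Under a molecular clock d = 2μt, so t = d/(2μ) = 0.824704 / (2 × 0.034) = 12.13 Myr.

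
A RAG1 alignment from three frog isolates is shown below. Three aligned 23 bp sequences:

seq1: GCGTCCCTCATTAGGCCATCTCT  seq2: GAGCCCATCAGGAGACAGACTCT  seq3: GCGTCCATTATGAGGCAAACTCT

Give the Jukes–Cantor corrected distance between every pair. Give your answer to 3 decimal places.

seq1–seq2: 9/23 sites differ → p ≈ 0.391304, d = −0.75 ln(1 − 0.521739) = 0.553199 ≈ 0.553.
seq1–seq3: 5/23 sites differ → p ≈ 0.217391, d = −0.75 ln(1 − 0.289855) = 0.256715 ≈ 0.257.
seq2–seq3: 6/23 sites differ → p ≈ 0.26087, d = −0.75 ln(1 − 0.347827) = 0.320584 ≈ 0.321.

d(seq1,seq2) = 0.553, d(seq1,seq3) = 0.257, d(seq2,seq3) = 0.321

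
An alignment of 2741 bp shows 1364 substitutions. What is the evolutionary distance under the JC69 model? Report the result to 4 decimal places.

0.8169

p = 1364/2741 ≈ 0.497629.
d = −(3/4) ln(1 − 4p/3) = −0.75 ln(1 − 0.663505) = −0.75 ln(0.336495)
  = −0.75 × (-1.089172) = 0.816879 substitutions/site.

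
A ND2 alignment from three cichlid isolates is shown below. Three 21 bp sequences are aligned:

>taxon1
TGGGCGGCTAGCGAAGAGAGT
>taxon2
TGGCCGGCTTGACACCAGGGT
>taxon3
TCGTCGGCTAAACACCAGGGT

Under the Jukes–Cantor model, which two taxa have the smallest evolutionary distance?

taxon2 and taxon3

taxon1–taxon2: 7/21 differ, p = 0.333, d = 0.441.
taxon1–taxon3: 8/21 differ, p = 0.381, d = 0.532.
taxon2–taxon3: 4/21 differ, p = 0.190, d = 0.220.
The smallest distance is between taxon2 and taxon3.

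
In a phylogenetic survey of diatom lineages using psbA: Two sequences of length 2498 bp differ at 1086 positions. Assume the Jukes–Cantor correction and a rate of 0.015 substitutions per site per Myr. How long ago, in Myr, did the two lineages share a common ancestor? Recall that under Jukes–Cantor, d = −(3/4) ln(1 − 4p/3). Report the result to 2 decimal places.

21.67

p = 1086/2498 ≈ 0.434748.
d = −(3/4) ln(1 − 4p/3) = −0.75 ln(1 − 0.579664) = −0.75 ln(0.420336)
  = −0.75 × (-0.866701) = 0.650026 substitutions/site.
Under a molecular clock d = 2μt, so t = d/(2μ) = 0.650026 / (2 × 0.015) = 21.67 Myr.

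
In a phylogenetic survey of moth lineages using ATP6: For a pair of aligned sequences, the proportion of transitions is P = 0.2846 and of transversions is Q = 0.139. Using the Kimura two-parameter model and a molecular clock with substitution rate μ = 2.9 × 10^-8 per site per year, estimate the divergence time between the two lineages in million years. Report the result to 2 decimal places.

Under the Kimura two-parameter model, d = −½ ln(1 − 2P − Q) − ¼ ln(1 − 2Q).
1 − 2P − Q = 0.2918, giving −½ ln(0.2918) = 0.615843.
1 − 2Q = 0.722, giving −¼ ln(0.722) = 0.081433.
d = 0.615843 + 0.081433 = 0.697276.
Under a molecular clock d = 2μt, so t = d/(2μ) = 0.697276 / (2 × 2.9 × 10^-8) = 12.02 million years.

12.02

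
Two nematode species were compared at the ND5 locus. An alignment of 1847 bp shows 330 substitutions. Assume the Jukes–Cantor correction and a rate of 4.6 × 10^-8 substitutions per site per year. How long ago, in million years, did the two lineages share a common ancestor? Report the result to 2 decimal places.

2.22

p = 330/1847 ≈ 0.178668.
d = −(3/4) ln(1 − 4p/3) = −0.75 ln(1 − 0.238224) = −0.75 ln(0.761776)
  = −0.75 × (-0.272103) = 0.204077 substitutions/site.
Under a molecular clock d = 2μt, so t = d/(2μ) = 0.204077 / (2 × 4.6 × 10^-8) = 2.22 million years.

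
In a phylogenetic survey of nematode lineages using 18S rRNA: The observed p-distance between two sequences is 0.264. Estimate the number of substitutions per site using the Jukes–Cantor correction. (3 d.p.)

0.325

d = −(3/4) ln(1 − 4p/3) = −0.75 ln(1 − 0.352) = −0.75 ln(0.648)
  = −0.75 × (-0.433865) = 0.325399 substitutions/site.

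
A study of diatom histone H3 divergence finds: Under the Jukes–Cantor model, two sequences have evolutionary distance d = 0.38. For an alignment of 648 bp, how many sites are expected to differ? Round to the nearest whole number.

Invert JC69: p = (3/4)(1 − e^(−4d/3)) = 0.75 × (1 − e^(-0.506667)) = 0.75 × (1 − 0.602500) = 0.298125.
Expected differing sites = pL ≈ 0.298125 × 648 = 193.185 ≈ 193.

193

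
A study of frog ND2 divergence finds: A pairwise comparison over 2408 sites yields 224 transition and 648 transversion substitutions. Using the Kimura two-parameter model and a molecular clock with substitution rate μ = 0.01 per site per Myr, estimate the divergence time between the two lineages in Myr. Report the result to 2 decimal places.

24.84

P = 224/2408 ≈ 0.093023 and Q = 648/2408 ≈ 0.269103.
Under the Kimura two-parameter model, d = −½ ln(1 − 2P − Q) − ¼ ln(1 − 2Q).
1 − 2P − Q = 0.544851, giving −½ ln(0.544851) = 0.303621.
1 − 2Q = 0.461794, giving −¼ ln(0.461794) = 0.193159.
d = 0.303621 + 0.193159 = 0.496780.
Under a molecular clock d = 2μt, so t = d/(2μ) = 0.496780 / (2 × 0.01) = 24.84 Myr.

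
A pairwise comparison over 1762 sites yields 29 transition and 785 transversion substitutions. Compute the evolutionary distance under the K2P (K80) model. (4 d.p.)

0.8796

P = 29/1762 ≈ 0.016459 and Q = 785/1762 ≈ 0.445516.
Under the Kimura two-parameter model, d = −½ ln(1 − 2P − Q) − ¼ ln(1 − 2Q).
1 − 2P − Q = 0.521566, giving −½ ln(0.521566) = 0.325460.
1 − 2Q = 0.108968, giving −¼ ln(0.108968) = 0.554175.
d = 0.325460 + 0.554175 = 0.879635.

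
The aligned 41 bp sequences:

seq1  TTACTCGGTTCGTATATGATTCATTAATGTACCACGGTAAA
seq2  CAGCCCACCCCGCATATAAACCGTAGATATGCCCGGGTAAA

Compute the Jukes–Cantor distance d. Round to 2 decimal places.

0.72

The sequences differ at 19 of 41 sites, so p = 19/41 ≈ 0.463415.
d = −(3/4) ln(1 − 4p/3) = −0.75 ln(1 − 0.617887) = −0.75 ln(0.382113)
  = −0.75 × (-0.962039) = 0.721529 substitutions/site.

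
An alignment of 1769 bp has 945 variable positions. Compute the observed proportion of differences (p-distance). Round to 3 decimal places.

p = 945/1769 = 0.534200… ≈ 0.534 (to 3 d.p.).

0.534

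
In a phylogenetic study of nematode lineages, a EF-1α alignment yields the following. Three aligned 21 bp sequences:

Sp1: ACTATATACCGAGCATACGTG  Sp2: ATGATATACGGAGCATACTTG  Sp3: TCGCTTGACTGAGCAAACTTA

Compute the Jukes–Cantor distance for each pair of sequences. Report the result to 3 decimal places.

Sp1–Sp2: 4/21 sites differ → p ≈ 0.190476, d = −0.75 ln(1 − 0.253968) = 0.219740 ≈ 0.220.
Sp1–Sp3: 9/21 sites differ → p ≈ 0.428571, d = −0.75 ln(1 − 0.571428) = 0.635472 ≈ 0.635.
Sp2–Sp3: 8/21 sites differ → p ≈ 0.380952, d = −0.75 ln(1 − 0.507936) = 0.531860 ≈ 0.532.

d(Sp1,Sp2) = 0.220, d(Sp1,Sp3) = 0.635, d(Sp2,Sp3) = 0.532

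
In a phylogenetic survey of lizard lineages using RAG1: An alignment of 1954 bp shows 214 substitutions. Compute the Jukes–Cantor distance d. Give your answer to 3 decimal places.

0.118

p = 214/1954 ≈ 0.109519.
d = −(3/4) ln(1 − 4p/3) = −0.75 ln(1 − 0.146025) = −0.75 ln(0.853975)
  = −0.75 × (-0.157853) = 0.118390 substitutions/site.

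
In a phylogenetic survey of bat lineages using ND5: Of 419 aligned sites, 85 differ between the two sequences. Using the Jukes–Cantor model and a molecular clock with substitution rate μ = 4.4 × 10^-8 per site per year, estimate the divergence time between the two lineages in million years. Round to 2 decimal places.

2.69

p = 85/419 ≈ 0.202864.
d = −(3/4) ln(1 − 4p/3) = −0.75 ln(1 − 0.270485) = −0.75 ln(0.729515)
  = −0.75 × (-0.315375) = 0.236531 substitutions/site.
Under a molecular clock d = 2μt, so t = d/(2μ) = 0.236531 / (2 × 4.4 × 10^-8) = 2.69 million years.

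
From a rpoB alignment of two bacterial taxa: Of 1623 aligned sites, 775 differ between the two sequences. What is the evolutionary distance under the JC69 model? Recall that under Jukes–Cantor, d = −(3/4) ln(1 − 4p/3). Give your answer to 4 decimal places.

p = 775/1623 ≈ 0.477511.
d = −(3/4) ln(1 − 4p/3) = −0.75 ln(1 − 0.636681) = −0.75 ln(0.363319)
  = −0.75 × (-1.012474) = 0.759356 substitutions/site.

0.7594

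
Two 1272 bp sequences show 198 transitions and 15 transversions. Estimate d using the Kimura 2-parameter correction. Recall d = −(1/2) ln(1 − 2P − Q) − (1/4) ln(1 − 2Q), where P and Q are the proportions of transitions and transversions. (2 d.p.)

0.20

P = 198/1272 ≈ 0.15566 and Q = 15/1272 ≈ 0.011792.
Under the Kimura two-parameter model, d = −½ ln(1 − 2P − Q) − ¼ ln(1 − 2Q).
1 − 2P − Q = 0.676888, giving −½ ln(0.676888) = 0.195125.
1 − 2Q = 0.976416, giving −¼ ln(0.976416) = 0.005967.
d = 0.195125 + 0.005967 = 0.201092.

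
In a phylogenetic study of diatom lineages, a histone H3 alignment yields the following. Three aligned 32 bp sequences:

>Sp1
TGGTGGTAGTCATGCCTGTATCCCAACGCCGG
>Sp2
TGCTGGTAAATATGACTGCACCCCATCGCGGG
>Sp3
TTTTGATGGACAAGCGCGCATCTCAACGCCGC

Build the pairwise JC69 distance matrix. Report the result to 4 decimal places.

Sp1–Sp2: 9/32 sites differ → p = 0.28125, d = −0.75 ln(1 − 0.375) = 0.352503 ≈ 0.3525.
Sp1–Sp3: 11/32 sites differ → p = 0.34375, d = −0.75 ln(1 − 0.458333) = 0.459828 ≈ 0.4598.
Sp2–Sp3: 15/32 sites differ → p = 0.46875, d = −0.75 ln(1 − 0.625) = 0.735622 ≈ 0.7356.

d(Sp1,Sp2) = 0.3525, d(Sp1,Sp3) = 0.4598, d(Sp2,Sp3) = 0.7356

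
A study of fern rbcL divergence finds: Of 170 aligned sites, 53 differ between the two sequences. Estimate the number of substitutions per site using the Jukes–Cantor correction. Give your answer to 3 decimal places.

p = 53/170 ≈ 0.311765.
d = −(3/4) ln(1 − 4p/3) = −0.75 ln(1 − 0.415687) = −0.75 ln(0.584313)
  = −0.75 × (-0.537318) = 0.402989 substitutions/site.

0.403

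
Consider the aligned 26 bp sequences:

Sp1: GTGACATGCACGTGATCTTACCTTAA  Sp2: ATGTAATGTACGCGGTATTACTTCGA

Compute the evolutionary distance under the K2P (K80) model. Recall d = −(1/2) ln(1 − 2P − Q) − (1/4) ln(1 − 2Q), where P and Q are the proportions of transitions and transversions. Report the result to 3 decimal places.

0.596

Of 26 sites, 7 differences are transitions and 3 are transversions, so P = 7/26 ≈ 0.269231 and Q = 3/26 ≈ 0.115385.
Under the Kimura two-parameter model, d = −½ ln(1 − 2P − Q) − ¼ ln(1 − 2Q).
1 − 2P − Q = 0.346153, giving −½ ln(0.346153) = 0.530437.
1 − 2Q = 0.76923, giving −¼ ln(0.76923) = 0.065591.
d = 0.530437 + 0.065591 = 0.596028.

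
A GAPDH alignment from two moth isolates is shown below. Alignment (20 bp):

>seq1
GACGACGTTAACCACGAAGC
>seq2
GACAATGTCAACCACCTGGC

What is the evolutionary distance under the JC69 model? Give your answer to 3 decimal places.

0.383

The sequences differ at 6 of 20 sites (4, 6, 9, 16, 17, 18), so p = 6/20 = 0.3.
d = −(3/4) ln(1 − 4p/3) = −0.75 ln(1 − 0.4) = −0.75 ln(0.6)
  = −0.75 × (-0.510826) = 0.383120 substitutions/site.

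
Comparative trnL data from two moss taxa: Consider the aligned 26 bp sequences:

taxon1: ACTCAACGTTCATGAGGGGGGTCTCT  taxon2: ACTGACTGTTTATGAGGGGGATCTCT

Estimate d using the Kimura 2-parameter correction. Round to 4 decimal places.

0.2256

Of 26 sites, 3 differences are transitions and 2 are transversions, so P = 3/26 ≈ 0.115385 and Q = 2/26 ≈ 0.076923.
Under the Kimura two-parameter model, d = −½ ln(1 − 2P − Q) − ¼ ln(1 − 2Q).
1 − 2P − Q = 0.692307, giving −½ ln(0.692307) = 0.183863.
1 − 2Q = 0.846154, giving −¼ ln(0.846154) = 0.041763.
d = 0.183863 + 0.041763 = 0.225626.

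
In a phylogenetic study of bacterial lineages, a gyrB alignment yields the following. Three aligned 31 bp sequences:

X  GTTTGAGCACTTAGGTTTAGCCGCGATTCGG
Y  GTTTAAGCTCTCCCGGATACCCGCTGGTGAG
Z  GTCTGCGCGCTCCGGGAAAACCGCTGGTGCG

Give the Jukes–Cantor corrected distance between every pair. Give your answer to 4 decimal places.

d(X,Y) = 0.6143, d(X,Z) = 0.6913, d(Y,Z) = 0.3163

X–Y: 13/31 sites differ → p ≈ 0.419355, d = −0.75 ln(1 − 0.55914) = 0.614271 ≈ 0.6143.
X–Z: 14/31 sites differ → p ≈ 0.451613, d = −0.75 ln(1 − 0.602151) = 0.691262 ≈ 0.6913.
Y–Z: 8/31 sites differ → p ≈ 0.258065, d = −0.75 ln(1 − 0.344087) = 0.316295 ≈ 0.3163.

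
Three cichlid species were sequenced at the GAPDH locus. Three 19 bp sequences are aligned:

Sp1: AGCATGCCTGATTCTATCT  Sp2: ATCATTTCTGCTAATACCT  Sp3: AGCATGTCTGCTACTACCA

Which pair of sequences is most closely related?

Sp1–Sp2: 7/19 differ, p = 0.368, d = 0.507.
Sp1–Sp3: 5/19 differ, p = 0.263, d = 0.324.
Sp2–Sp3: 4/19 differ, p = 0.211, d = 0.247.
The smallest distance is between Sp2 and Sp3.

Sp2 and Sp3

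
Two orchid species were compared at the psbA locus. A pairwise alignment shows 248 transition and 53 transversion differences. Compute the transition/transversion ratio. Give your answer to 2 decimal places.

R = 248/53 = 4.679245… ≈ 4.68 (to 2 d.p.).

4.68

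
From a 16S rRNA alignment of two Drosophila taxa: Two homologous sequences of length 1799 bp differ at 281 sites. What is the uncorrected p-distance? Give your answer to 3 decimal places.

p = 281/1799 = 0.156197… ≈ 0.156 (to 3 d.p.).

0.156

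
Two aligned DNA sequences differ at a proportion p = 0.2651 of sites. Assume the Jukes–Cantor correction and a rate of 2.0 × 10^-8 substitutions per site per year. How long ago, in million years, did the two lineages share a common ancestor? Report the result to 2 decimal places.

d = −(3/4) ln(1 − 4p/3) = −0.75 ln(1 − 0.353467) = −0.75 ln(0.646533)
  = −0.75 × (-0.436131) = 0.327098 substitutions/site.
Under a molecular clock d = 2μt, so t = d/(2μ) = 0.327098 / (2 × 2.0 × 10^-8) = 8.18 million years.

8.18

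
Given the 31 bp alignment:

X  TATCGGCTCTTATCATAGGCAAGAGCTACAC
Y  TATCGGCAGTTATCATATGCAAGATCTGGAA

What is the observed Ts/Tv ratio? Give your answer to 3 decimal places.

0.167

Transitions are A↔G and C↔T; transversions are all other mismatches.
Transitions: 1. Transversions: 6.
R = 1/6 = 0.166666… ≈ 0.167 (to 3 d.p.).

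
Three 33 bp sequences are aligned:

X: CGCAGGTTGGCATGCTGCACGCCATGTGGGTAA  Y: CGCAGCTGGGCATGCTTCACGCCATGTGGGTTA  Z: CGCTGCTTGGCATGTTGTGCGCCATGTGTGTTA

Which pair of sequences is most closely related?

X–Y: 4/33 differ, p = 0.121, d = 0.132.
X–Z: 7/33 differ, p = 0.212, d = 0.249.
Y–Z: 7/33 differ, p = 0.212, d = 0.249.
The smallest distance is between X and Y.

X and Y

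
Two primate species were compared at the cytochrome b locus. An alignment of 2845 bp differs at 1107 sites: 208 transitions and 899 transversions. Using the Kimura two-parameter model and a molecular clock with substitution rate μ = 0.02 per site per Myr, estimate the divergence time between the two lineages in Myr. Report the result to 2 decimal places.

14.00

P = 208/2845 ≈ 0.073111 and Q = 899/2845 ≈ 0.315993.
Under the Kimura two-parameter model, d = −½ ln(1 − 2P − Q) − ¼ ln(1 − 2Q).
1 − 2P − Q = 0.537785, giving −½ ln(0.537785) = 0.310148.
1 − 2Q = 0.368014, giving −¼ ln(0.368014) = 0.249909.
d = 0.310148 + 0.249909 = 0.560057.
Under a molecular clock d = 2μt, so t = d/(2μ) = 0.560057 / (2 × 0.02) = 14.00 Myr.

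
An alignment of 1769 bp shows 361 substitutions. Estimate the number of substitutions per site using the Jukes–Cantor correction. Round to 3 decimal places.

0.238

p = 361/1769 ≈ 0.20407.
d = −(3/4) ln(1 − 4p/3) = −0.75 ln(1 − 0.272093) = −0.75 ln(0.727907)
  = −0.75 × (-0.317582) = 0.238187 substitutions/site.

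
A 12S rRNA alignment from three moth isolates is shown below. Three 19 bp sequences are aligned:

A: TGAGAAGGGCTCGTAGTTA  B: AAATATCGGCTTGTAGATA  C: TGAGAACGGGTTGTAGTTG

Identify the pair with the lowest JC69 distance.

A and C

A–B: 7/19 differ, p = 0.368, d = 0.507.
A–C: 4/19 differ, p = 0.211, d = 0.247.
B–C: 7/19 differ, p = 0.368, d = 0.507.
The smallest distance is between A and C.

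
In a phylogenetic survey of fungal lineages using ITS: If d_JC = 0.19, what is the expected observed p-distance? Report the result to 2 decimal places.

0.17

p = (3/4)(1 − e^(−4d/3)) = 0.75 × (1 − e^(-0.253333)) = 0.75 × (1 − 0.776209) = 0.167843.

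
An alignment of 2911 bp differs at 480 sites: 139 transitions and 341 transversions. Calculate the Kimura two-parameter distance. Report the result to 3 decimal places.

P = 139/2911 ≈ 0.04775 and Q = 341/2911 ≈ 0.117142.
Under the Kimura two-parameter model, d = −½ ln(1 − 2P − Q) − ¼ ln(1 − 2Q).
1 − 2P − Q = 0.787358, giving −½ ln(0.787358) = 0.119536.
1 − 2Q = 0.765716, giving −¼ ln(0.765716) = 0.066736.
d = 0.119536 + 0.066736 = 0.186272.

0.186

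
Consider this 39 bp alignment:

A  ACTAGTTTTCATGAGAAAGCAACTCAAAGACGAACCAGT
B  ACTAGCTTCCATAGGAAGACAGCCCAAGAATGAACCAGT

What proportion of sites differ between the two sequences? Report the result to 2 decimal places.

The sequences differ at 11 of 39 positions.
p = 11/39 = 0.282051… ≈ 0.28 (to 2 d.p.).

0.28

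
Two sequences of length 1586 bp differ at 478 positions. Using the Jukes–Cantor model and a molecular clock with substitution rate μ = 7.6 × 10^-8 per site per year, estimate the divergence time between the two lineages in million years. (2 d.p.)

p = 478/1586 ≈ 0.301387.
d = −(3/4) ln(1 − 4p/3) = −0.75 ln(1 − 0.401849) = −0.75 ln(0.598151)
  = −0.75 × (-0.513912) = 0.385434 substitutions/site.
Under a molecular clock d = 2μt, so t = d/(2μ) = 0.385434 / (2 × 7.6 × 10^-8) = 2.54 million years.

2.54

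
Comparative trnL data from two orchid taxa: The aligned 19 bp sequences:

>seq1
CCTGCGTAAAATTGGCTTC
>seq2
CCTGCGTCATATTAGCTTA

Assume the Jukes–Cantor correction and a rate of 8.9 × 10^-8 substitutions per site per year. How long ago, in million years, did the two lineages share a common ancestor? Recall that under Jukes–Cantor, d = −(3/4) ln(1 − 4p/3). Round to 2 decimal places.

The sequences differ at 4 of 19 sites (8, 10, 14, 19), so p = 4/19 ≈ 0.210526.
d = −(3/4) ln(1 − 4p/3) = −0.75 ln(1 − 0.280701) = −0.75 ln(0.719299)
  = −0.75 × (-0.329478) = 0.247109 substitutions/site.
Under a molecular clock d = 2μt, so t = d/(2μ) = 0.247109 / (2 × 8.9 × 10^-8) = 1.39 million years.

1.39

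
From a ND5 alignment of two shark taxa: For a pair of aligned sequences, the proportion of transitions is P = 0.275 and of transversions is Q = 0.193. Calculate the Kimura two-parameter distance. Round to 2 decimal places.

0.80

Under the Kimura two-parameter model, d = −½ ln(1 − 2P − Q) − ¼ ln(1 − 2Q).
1 − 2P − Q = 0.257, giving −½ ln(0.257) = 0.679340.
1 − 2Q = 0.614, giving −¼ ln(0.614) = 0.121940.
d = 0.679340 + 0.121940 = 0.801280.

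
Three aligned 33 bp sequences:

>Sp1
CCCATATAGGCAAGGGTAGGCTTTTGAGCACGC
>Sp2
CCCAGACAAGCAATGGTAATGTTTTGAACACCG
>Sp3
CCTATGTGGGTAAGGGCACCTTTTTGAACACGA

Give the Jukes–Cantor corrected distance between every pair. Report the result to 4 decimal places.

Sp1–Sp2: 10/33 sites differ → p ≈ 0.30303, d = −0.75 ln(1 − 0.40404) = 0.388186 ≈ 0.3882.
Sp1–Sp3: 10/33 sites differ → p ≈ 0.30303, d = −0.75 ln(1 − 0.40404) = 0.388186 ≈ 0.3882.
Sp2–Sp3: 14/33 sites differ → p ≈ 0.424242, d = −0.75 ln(1 − 0.565656) = 0.625439 ≈ 0.6254.

d(Sp1,Sp2) = 0.3882, d(Sp1,Sp3) = 0.3882, d(Sp2,Sp3) = 0.6254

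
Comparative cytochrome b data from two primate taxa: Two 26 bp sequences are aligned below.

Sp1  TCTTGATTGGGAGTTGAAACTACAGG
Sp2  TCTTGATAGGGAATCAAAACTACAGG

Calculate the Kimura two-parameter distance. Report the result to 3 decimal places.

Of 26 sites, 3 differences are transitions and 1 are transversions, so P = 3/26 ≈ 0.115385 and Q = 1/26 ≈ 0.038462.
Under the Kimura two-parameter model, d = −½ ln(1 − 2P − Q) − ¼ ln(1 − 2Q).
1 − 2P − Q = 0.730768, giving −½ ln(0.730768) = 0.156830.
1 − 2Q = 0.923076, giving −¼ ln(0.923076) = 0.020011.
d = 0.156830 + 0.020011 = 0.176841.

0.177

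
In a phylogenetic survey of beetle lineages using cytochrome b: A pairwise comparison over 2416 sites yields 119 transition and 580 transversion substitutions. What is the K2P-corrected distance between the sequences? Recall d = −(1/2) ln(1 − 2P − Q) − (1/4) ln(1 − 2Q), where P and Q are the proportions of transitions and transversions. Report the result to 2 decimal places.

P = 119/2416 ≈ 0.049255 and Q = 580/2416 ≈ 0.240066.
Under the Kimura two-parameter model, d = −½ ln(1 − 2P − Q) − ¼ ln(1 − 2Q).
1 − 2P − Q = 0.661424, giving −½ ln(0.661424) = 0.206680.
1 − 2Q = 0.519868, giving −¼ ln(0.519868) = 0.163545.
d = 0.206680 + 0.163545 = 0.370225.

0.37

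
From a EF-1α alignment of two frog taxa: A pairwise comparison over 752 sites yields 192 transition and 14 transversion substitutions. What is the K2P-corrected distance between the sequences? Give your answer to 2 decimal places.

0.39

P = 192/752 ≈ 0.255319 and Q = 14/752 ≈ 0.018617.
Under the Kimura two-parameter model, d = −½ ln(1 − 2P − Q) − ¼ ln(1 − 2Q).
1 − 2P − Q = 0.470745, giving −½ ln(0.470745) = 0.376719.
1 − 2Q = 0.962766, giving −¼ ln(0.962766) = 0.009486.
d = 0.376719 + 0.009486 = 0.386205.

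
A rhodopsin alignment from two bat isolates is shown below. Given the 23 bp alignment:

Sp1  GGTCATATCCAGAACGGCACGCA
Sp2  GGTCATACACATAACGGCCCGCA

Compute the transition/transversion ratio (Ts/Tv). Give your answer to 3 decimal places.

Transitions are A↔G and C↔T; transversions are all other mismatches.
Transitions: 1. Transversions: 3.
R = 1/3 = 0.333333… ≈ 0.333 (to 3 d.p.).

0.333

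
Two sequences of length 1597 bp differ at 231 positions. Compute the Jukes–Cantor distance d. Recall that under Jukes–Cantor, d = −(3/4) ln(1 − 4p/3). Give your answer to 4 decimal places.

0.1607

p = 231/1597 ≈ 0.144646.
d = −(3/4) ln(1 − 4p/3) = −0.75 ln(1 − 0.192861) = −0.75 ln(0.807139)
  = −0.75 × (-0.214259) = 0.160694 substitutions/site.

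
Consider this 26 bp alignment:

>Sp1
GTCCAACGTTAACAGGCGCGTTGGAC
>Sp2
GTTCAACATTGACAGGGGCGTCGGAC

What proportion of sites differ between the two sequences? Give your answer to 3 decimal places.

0.192

The sequences differ at 5 of 26 positions (sites 3, 8, 11, 17, 22).
p = 5/26 = 0.192307… ≈ 0.192 (to 3 d.p.).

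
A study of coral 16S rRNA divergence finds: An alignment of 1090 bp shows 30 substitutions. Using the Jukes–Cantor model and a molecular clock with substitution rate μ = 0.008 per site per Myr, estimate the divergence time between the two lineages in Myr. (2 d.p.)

p = 30/1090 ≈ 0.027523.
d = −(3/4) ln(1 − 4p/3) = −0.75 ln(1 − 0.036697) = −0.75 ln(0.963303)
  = −0.75 × (-0.037387) = 0.028040 substitutions/site.
Under a molecular clock d = 2μt, so t = d/(2μ) = 0.028040 / (2 × 0.008) = 1.75 Myr.

1.75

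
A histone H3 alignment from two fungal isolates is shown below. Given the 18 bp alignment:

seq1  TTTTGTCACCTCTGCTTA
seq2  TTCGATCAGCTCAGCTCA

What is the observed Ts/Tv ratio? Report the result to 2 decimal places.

1.00

Transitions are A↔G and C↔T; transversions are all other mismatches.
Transitions: 3. Transversions: 3.
R = 3/3 = 1.00.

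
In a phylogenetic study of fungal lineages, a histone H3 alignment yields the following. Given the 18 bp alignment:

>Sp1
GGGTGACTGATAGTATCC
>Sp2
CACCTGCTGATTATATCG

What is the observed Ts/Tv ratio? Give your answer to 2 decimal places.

Transitions are A↔G and C↔T; transversions are all other mismatches.
Transitions: 4. Transversions: 5.
R = 4/5 = 0.80.

0.80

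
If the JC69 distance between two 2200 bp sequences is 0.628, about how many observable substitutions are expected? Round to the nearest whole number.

Invert JC69: p = (3/4)(1 − e^(−4d/3)) = 0.75 × (1 − e^(-0.837333)) = 0.75 × (1 − 0.432863) = 0.425353.
Expected differing sites = pL ≈ 0.425353 × 2200 = 935.7766 ≈ 936.

936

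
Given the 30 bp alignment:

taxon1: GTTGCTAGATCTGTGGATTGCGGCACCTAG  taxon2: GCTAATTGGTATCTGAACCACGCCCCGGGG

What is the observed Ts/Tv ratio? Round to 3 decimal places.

Transitions are A↔G and C↔T; transversions are all other mismatches.
Transitions: 8. Transversions: 8.
R = 8/8 = 1.000.

1.000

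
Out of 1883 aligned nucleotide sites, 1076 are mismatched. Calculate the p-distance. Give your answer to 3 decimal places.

p = 1076/1883 = 0.571428… ≈ 0.571 (to 3 d.p.).

0.571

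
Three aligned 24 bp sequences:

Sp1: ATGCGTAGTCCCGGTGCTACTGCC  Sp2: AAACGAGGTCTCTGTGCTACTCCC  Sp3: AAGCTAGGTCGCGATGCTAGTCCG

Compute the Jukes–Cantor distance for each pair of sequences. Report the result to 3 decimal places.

d(Sp1,Sp2) = 0.369, d(Sp1,Sp3) = 0.520, d(Sp2,Sp3) = 0.369

Sp1–Sp2: 7/24 sites differ → p ≈ 0.291667, d = −0.75 ln(1 − 0.388889) = 0.369358 ≈ 0.369.
Sp1–Sp3: 9/24 sites differ → p = 0.375, d = −0.75 ln(1 − 0.5) = 0.519860 ≈ 0.520.
Sp2–Sp3: 7/24 sites differ → p ≈ 0.291667, d = −0.75 ln(1 − 0.388889) = 0.369358 ≈ 0.369.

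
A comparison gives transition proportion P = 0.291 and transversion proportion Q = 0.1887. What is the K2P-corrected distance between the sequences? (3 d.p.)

0.855

Under the Kimura two-parameter model, d = −½ ln(1 − 2P − Q) − ¼ ln(1 − 2Q).
1 − 2P − Q = 0.2293, giving −½ ln(0.2293) = 0.736362.
1 − 2Q = 0.6226, giving −¼ ln(0.6226) = 0.118463.
d = 0.736362 + 0.118463 = 0.854825.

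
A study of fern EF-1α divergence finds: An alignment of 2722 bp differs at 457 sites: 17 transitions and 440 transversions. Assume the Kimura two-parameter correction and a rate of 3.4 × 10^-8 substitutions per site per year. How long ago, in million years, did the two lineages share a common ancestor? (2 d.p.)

2.84

P = 17/2722 ≈ 0.006245 and Q = 440/2722 ≈ 0.161646.
Under the Kimura two-parameter model, d = −½ ln(1 − 2P − Q) − ¼ ln(1 − 2Q).
1 − 2P − Q = 0.825864, giving −½ ln(0.825864) = 0.095663.
1 − 2Q = 0.676708, giving −¼ ln(0.676708) = 0.097629.
d = 0.095663 + 0.097629 = 0.193292.
Under a molecular clock d = 2μt, so t = d/(2μ) = 0.193292 / (2 × 3.4 × 10^-8) = 2.84 million years.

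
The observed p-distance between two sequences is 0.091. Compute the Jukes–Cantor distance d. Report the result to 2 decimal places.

d = −(3/4) ln(1 − 4p/3) = −0.75 ln(1 − 0.121333) = −0.75 ln(0.878667)
  = −0.75 × (-0.129349) = 0.097012 substitutions/site.

0.10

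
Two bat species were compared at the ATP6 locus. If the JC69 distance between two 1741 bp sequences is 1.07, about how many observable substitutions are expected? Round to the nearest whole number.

992

Invert JC69: p = (3/4)(1 − e^(−4d/3)) = 0.75 × (1 − e^(-1.426667)) = 0.75 × (1 − 0.240108) = 0.569919.
Expected differing sites = pL ≈ 0.569919 × 1741 = 992.228979 ≈ 992.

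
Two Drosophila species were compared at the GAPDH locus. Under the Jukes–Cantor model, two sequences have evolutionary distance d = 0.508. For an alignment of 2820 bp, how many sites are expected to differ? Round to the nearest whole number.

Invert JC69: p = (3/4)(1 − e^(−4d/3)) = 0.75 × (1 − e^(-0.677333)) = 0.75 × (1 − 0.507970) = 0.369023.
Expected differing sites = pL ≈ 0.369023 × 2820 = 1040.64486 ≈ 1041.

1041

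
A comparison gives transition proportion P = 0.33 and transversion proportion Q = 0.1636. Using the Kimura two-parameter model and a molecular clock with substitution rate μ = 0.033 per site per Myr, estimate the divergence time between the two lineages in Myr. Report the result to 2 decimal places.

Under the Kimura two-parameter model, d = −½ ln(1 − 2P − Q) − ¼ ln(1 − 2Q).
1 − 2P − Q = 0.1764, giving −½ ln(0.1764) = 0.867501.
1 − 2Q = 0.6728, giving −¼ ln(0.6728) = 0.099077.
d = 0.867501 + 0.099077 = 0.966578.
Under a molecular clock d = 2μt, so t = d/(2μ) = 0.966578 / (2 × 0.033) = 14.65 Myr.

14.65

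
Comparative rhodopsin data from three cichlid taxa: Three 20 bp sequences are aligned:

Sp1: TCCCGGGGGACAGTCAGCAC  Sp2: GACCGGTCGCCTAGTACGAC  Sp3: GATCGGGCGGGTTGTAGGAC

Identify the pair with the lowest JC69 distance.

Sp1–Sp2: 11/20 differ, p = 0.550, d = 0.991.
Sp1–Sp3: 11/20 differ, p = 0.550, d = 0.991.
Sp2–Sp3: 6/20 differ, p = 0.300, d = 0.383.
The smallest distance is between Sp2 and Sp3.

Sp2 and Sp3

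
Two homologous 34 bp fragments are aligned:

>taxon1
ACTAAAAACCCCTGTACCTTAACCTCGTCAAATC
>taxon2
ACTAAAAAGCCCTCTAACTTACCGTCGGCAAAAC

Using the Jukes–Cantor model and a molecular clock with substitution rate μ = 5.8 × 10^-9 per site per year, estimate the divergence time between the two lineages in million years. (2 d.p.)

20.75

The sequences differ at 7 of 34 sites (9, 14, 17, 22, 24, 28, 33), so p = 7/34 ≈ 0.205882.
d = −(3/4) ln(1 − 4p/3) = −0.75 ln(1 − 0.274509) = −0.75 ln(0.725491)
  = −0.75 × (-0.320907) = 0.240680 substitutions/site.
Under a molecular clock d = 2μt, so t = d/(2μ) = 0.240680 / (2 × 5.8 × 10^-9) = 20.75 million years.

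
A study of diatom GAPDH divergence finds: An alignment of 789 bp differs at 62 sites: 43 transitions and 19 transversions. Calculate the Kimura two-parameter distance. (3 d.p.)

0.084

P = 43/789 ≈ 0.054499 and Q = 19/789 ≈ 0.024081.
Under the Kimura two-parameter model, d = −½ ln(1 − 2P − Q) − ¼ ln(1 − 2Q).
1 − 2P − Q = 0.866921, giving −½ ln(0.866921) = 0.071404.
1 − 2Q = 0.951838, giving −¼ ln(0.951838) = 0.012340.
d = 0.071404 + 0.012340 = 0.083744.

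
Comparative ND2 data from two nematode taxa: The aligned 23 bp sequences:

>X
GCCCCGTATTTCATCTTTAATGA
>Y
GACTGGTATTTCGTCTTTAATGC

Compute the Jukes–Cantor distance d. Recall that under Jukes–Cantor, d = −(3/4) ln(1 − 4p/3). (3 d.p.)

The sequences differ at 5 of 23 sites (2, 4, 5, 13, 23), so p = 5/23 ≈ 0.217391.
d = −(3/4) ln(1 − 4p/3) = −0.75 ln(1 − 0.289855) = −0.75 ln(0.710145)
  = −0.75 × (-0.342286) = 0.256715 substitutions/site.

0.257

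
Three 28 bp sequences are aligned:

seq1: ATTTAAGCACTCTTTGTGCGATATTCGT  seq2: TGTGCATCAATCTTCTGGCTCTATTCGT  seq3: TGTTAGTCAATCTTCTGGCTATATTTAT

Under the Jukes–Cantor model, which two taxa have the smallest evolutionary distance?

seq2 and seq3

seq1–seq2: 11/28 differ, p = 0.393, d = 0.556.
seq1–seq3: 11/28 differ, p = 0.393, d = 0.556.
seq2–seq3: 6/28 differ, p = 0.214, d = 0.252.
The smallest distance is between seq2 and seq3.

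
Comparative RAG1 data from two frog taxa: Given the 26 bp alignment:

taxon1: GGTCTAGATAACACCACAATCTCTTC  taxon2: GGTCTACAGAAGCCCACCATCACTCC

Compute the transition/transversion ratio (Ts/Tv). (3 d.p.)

Transitions are A↔G and C↔T; transversions are all other mismatches.
Transitions: 1. Transversions: 6.
R = 1/6 = 0.166666… ≈ 0.167 (to 3 d.p.).

0.167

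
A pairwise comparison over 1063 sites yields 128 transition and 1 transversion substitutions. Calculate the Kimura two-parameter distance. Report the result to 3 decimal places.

0.139

P = 128/1063 ≈ 0.120414 and Q = 1/1063 ≈ 0.000941.
Under the Kimura two-parameter model, d = −½ ln(1 − 2P − Q) − ¼ ln(1 − 2Q).
1 − 2P − Q = 0.758231, giving −½ ln(0.758231) = 0.138384.
1 − 2Q = 0.998118, giving −¼ ln(0.998118) = 0.000471.
d = 0.138384 + 0.000471 = 0.138855.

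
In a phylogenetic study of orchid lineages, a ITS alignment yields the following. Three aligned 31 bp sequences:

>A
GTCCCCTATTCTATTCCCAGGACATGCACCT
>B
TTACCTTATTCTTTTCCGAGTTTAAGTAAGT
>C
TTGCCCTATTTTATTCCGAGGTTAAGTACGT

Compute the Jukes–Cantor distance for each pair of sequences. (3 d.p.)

A–B: 12/31 sites differ → p ≈ 0.387097, d = −0.75 ln(1 − 0.516129) = 0.544453 ≈ 0.544.
A–C: 9/31 sites differ → p ≈ 0.290323, d = −0.75 ln(1 − 0.387097) = 0.367161 ≈ 0.367.
B–C: 6/31 sites differ → p ≈ 0.193548, d = −0.75 ln(1 − 0.258064) = 0.223869 ≈ 0.224.

d(A,B) = 0.544, d(A,C) = 0.367, d(B,C) = 0.224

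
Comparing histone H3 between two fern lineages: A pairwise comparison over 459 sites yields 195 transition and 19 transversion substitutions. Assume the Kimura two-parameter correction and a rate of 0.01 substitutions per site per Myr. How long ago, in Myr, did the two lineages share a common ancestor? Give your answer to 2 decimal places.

P = 195/459 ≈ 0.424837 and Q = 19/459 ≈ 0.041394.
Under the Kimura two-parameter model, d = −½ ln(1 − 2P − Q) − ¼ ln(1 − 2Q).
1 − 2P − Q = 0.108932, giving −½ ln(0.108932) = 1.108516.
1 − 2Q = 0.917212, giving −¼ ln(0.917212) = 0.021604.
d = 1.108516 + 0.021604 = 1.130120.
Under a molecular clock d = 2μt, so t = d/(2μ) = 1.130120 / (2 × 0.01) = 56.51 Myr.

56.51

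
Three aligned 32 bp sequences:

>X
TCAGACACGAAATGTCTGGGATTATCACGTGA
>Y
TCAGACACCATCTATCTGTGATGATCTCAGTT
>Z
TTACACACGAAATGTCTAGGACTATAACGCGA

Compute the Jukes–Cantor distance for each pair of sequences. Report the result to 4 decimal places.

X–Y: 11/32 sites differ → p = 0.34375, d = −0.75 ln(1 − 0.458333) = 0.459828 ≈ 0.4598.
X–Z: 6/32 sites differ → p = 0.1875, d = −0.75 ln(1 − 0.25) = 0.215762 ≈ 0.2158.
Y–Z: 16/32 sites differ → p = 0.5, d = −0.75 ln(1 − 0.666667) = 0.823960 ≈ 0.8240.

d(X,Y) = 0.4598, d(X,Z) = 0.2158, d(Y,Z) = 0.8240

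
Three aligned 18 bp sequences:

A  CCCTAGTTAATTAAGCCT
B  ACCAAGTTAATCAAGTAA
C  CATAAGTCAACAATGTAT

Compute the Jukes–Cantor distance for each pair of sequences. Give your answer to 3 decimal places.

d(A,B) = 0.441, d(A,C) = 0.824, d(B,C) = 0.673

A–B: 6/18 sites differ → p ≈ 0.333333, d = −0.75 ln(1 − 0.444444) = 0.440839 ≈ 0.441.
A–C: 9/18 sites differ → p = 0.5, d = −0.75 ln(1 − 0.666667) = 0.823960 ≈ 0.824.
B–C: 8/18 sites differ → p ≈ 0.444444, d = −0.75 ln(1 − 0.592592) = 0.673455 ≈ 0.673.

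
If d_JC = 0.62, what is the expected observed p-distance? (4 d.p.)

0.4219

p = (3/4)(1 − e^(−4d/3)) = 0.75 × (1 − e^(-0.826667)) = 0.75 × (1 − 0.437505) = 0.421871.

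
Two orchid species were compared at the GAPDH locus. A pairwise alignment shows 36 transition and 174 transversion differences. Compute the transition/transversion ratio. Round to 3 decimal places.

0.207

R = 36/174 = 0.206896… ≈ 0.207 (to 3 d.p.).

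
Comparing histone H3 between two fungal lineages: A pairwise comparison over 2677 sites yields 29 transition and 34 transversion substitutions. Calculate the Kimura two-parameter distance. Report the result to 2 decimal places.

P = 29/2677 ≈ 0.010833 and Q = 34/2677 ≈ 0.012701.
Under the Kimura two-parameter model, d = −½ ln(1 − 2P − Q) − ¼ ln(1 − 2Q).
1 − 2P − Q = 0.965633, giving −½ ln(0.965633) = 0.017486.
1 − 2Q = 0.974598, giving −¼ ln(0.974598) = 0.006433.
d = 0.017486 + 0.006433 = 0.023919.

0.02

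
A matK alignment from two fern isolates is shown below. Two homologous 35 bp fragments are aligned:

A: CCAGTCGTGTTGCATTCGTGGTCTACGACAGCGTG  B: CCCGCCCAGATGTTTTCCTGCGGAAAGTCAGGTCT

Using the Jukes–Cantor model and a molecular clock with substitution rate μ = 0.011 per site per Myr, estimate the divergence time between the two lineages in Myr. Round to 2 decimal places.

39.46

The sequences differ at 18 of 35 sites, so p = 18/35 ≈ 0.514286.
d = −(3/4) ln(1 − 4p/3) = −0.75 ln(1 − 0.685715) = −0.75 ln(0.314285)
  = −0.75 × (-1.157455) = 0.868091 substitutions/site.
Under a molecular clock d = 2μt, so t = d/(2μ) = 0.868091 / (2 × 0.011) = 39.46 Myr.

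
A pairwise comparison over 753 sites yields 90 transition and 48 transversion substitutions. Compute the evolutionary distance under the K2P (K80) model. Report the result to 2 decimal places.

P = 90/753 ≈ 0.119522 and Q = 48/753 ≈ 0.063745.
Under the Kimura two-parameter model, d = −½ ln(1 − 2P − Q) − ¼ ln(1 − 2Q).
1 − 2P − Q = 0.697211, giving −½ ln(0.697211) = 0.180334.
1 − 2Q = 0.87251, giving −¼ ln(0.87251) = 0.034095.
d = 0.180334 + 0.034095 = 0.214429.

0.21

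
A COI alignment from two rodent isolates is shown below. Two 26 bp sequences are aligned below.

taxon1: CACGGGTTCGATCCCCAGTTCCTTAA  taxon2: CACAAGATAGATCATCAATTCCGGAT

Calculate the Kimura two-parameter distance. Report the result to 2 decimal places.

0.54

Of 26 sites, 4 differences are transitions and 6 are transversions, so P = 4/26 ≈ 0.153846 and Q = 6/26 ≈ 0.230769.
Under the Kimura two-parameter model, d = −½ ln(1 − 2P − Q) − ¼ ln(1 − 2Q).
1 − 2P − Q = 0.461539, giving −½ ln(0.461539) = 0.386594.
1 − 2Q = 0.538462, giving −¼ ln(0.538462) = 0.154760.
d = 0.386594 + 0.154760 = 0.541354.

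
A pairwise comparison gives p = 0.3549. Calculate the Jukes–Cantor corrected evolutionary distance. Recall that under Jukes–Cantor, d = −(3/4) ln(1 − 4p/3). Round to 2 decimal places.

d = −(3/4) ln(1 − 4p/3) = −0.75 ln(1 − 0.4732) = −0.75 ln(0.5268)
  = −0.75 × (-0.640934) = 0.480701 substitutions/site.

0.48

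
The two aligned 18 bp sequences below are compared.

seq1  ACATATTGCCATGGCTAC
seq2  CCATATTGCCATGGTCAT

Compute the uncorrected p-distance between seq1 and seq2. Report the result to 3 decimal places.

0.222

The sequences differ at 4 of 18 positions (sites 1, 15, 16, 18).
p = 4/18 = 0.222222… ≈ 0.222 (to 3 d.p.).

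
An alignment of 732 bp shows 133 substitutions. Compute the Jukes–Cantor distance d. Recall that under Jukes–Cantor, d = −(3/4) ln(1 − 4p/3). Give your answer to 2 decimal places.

0.21

p = 133/732 ≈ 0.181694.
d = −(3/4) ln(1 − 4p/3) = −0.75 ln(1 − 0.242259) = −0.75 ln(0.757741)
  = −0.75 × (-0.277414) = 0.208061 substitutions/site.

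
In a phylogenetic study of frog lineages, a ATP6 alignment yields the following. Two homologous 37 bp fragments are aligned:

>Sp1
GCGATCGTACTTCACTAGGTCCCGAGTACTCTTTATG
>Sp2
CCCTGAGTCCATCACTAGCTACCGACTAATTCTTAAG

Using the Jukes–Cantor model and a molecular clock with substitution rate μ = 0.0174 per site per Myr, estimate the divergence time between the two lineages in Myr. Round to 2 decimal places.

The sequences differ at 14 of 37 sites, so p = 14/37 ≈ 0.378378.
d = −(3/4) ln(1 − 4p/3) = −0.75 ln(1 − 0.504504) = −0.75 ln(0.495496)
  = −0.75 × (-0.702196) = 0.526647 substitutions/site.
Under a molecular clock d = 2μt, so t = d/(2μ) = 0.526647 / (2 × 0.0174) = 15.13 Myr.

15.13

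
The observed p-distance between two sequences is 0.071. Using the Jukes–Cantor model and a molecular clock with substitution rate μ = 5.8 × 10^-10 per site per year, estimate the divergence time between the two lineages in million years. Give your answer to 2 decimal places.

64.30

d = −(3/4) ln(1 − 4p/3) = −0.75 ln(1 − 0.094667) = −0.75 ln(0.905333)
  = −0.75 × (-0.099452) = 0.074589 substitutions/site.
Under a molecular clock d = 2μt, so t = d/(2μ) = 0.074589 / (2 × 5.8 × 10^-10) = 64.30 million years.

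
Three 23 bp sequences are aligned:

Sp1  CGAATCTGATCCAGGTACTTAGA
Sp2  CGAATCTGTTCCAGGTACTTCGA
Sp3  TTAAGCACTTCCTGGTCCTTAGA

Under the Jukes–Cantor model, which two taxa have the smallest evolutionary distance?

Sp1 and Sp2

Sp1–Sp2: 2/23 differ, p = 0.087, d = 0.092.
Sp1–Sp3: 8/23 differ, p = 0.348, d = 0.467.
Sp2–Sp3: 8/23 differ, p = 0.348, d = 0.467.
The smallest distance is between Sp1 and Sp2.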